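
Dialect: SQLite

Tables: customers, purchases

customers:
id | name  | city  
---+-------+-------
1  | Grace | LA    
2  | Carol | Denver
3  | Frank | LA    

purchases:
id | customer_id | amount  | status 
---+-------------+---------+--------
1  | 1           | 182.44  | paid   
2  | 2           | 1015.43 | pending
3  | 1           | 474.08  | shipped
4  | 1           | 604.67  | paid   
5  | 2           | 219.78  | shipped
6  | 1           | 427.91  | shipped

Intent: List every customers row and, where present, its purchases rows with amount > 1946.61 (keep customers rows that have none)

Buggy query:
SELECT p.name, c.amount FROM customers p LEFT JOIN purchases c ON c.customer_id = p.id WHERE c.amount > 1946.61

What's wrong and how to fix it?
Bug: A WHERE condition on the right-hand table after LEFT JOIN drops unmatched parents

Fix: Move the right-table condition into the ON clause so unmatched parents are kept

Corrected query:
SELECT p.name, c.amount FROM customers p LEFT JOIN purchases c ON c.customer_id = p.id AND c.amount > 1946.61

Result:
name  | amount
------+-------
Grace | NULL  
Carol | NULL  
Frank | NULL  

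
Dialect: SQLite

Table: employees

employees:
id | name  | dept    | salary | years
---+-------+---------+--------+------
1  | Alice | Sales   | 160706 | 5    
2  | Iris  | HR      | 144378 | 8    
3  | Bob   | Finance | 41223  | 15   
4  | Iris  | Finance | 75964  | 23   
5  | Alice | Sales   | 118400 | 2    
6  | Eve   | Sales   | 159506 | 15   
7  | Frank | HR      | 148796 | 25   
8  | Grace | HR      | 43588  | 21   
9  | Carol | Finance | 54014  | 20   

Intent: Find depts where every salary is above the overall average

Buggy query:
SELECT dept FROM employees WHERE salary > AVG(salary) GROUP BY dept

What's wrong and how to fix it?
Bug: WHERE evaluates per row before aggregation, so AVG() is unavailable

Fix: Use a subquery for AVG and a HAVING MIN(...) filter so the condition holds for every row in the group

Corrected query:
SELECT dept FROM employees GROUP BY dept HAVING MIN(salary) > (SELECT AVG(salary) FROM employees)

Result:
dept 
-----
Sales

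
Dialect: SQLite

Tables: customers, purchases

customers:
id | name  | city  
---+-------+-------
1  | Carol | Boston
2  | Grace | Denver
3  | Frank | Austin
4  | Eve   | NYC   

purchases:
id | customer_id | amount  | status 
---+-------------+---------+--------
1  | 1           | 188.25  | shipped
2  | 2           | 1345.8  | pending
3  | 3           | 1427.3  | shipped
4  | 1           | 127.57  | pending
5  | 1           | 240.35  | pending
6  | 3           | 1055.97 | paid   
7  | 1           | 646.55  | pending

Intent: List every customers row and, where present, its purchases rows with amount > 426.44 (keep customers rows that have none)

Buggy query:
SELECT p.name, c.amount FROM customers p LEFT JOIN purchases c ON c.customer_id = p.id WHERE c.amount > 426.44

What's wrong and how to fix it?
Bug: A WHERE condition on the right-hand table after LEFT JOIN drops unmatched parents

Fix: Put 'c.amount > 426.44' in the JOIN's ON clause instead of WHERE

Corrected query:
SELECT p.name, c.amount FROM customers p LEFT JOIN purchases c ON c.customer_id = p.id AND c.amount > 426.44

Result:
name  | amount 
------+--------
Carol | 646.55 
Grace | 1345.8 
Frank | 1055.97
Frank | 1427.3 
Eve   | NULL   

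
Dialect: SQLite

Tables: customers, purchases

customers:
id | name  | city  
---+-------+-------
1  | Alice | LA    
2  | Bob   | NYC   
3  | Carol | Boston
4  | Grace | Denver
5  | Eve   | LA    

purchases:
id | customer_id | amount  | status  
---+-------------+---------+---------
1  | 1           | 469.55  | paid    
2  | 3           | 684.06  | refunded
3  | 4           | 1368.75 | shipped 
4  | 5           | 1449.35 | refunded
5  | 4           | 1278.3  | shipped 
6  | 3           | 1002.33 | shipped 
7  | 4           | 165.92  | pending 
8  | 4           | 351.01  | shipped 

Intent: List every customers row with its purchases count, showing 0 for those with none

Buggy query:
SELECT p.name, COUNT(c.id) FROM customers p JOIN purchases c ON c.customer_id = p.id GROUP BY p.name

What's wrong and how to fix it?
Bug: INNER JOIN drops customers rows that have no matching purchases rows

Fix: Use LEFT JOIN so parents without children still appear (COUNT(c.id) gives 0)

Corrected query:
SELECT p.name, COUNT(c.id) FROM customers p LEFT JOIN purchases c ON c.customer_id = p.id GROUP BY p.name

Result:
name  | COUNT(c.id)
------+------------
Alice | 1          
Bob   | 0          
Carol | 2          
Eve   | 1          
Grace | 4          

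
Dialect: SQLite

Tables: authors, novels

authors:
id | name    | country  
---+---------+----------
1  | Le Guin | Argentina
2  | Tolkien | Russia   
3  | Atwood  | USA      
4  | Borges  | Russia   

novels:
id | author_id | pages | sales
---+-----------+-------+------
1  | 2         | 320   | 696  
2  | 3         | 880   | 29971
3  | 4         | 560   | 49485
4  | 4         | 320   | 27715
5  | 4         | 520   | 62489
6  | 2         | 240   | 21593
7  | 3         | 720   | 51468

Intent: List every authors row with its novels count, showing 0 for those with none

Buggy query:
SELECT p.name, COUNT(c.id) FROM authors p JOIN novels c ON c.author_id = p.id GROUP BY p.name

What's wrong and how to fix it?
Bug: An inner join excludes parents with zero children

Fix: Switch to LEFT JOIN to retain unmatched parent rows

Corrected query:
SELECT p.name, COUNT(c.id) FROM authors p LEFT JOIN novels c ON c.author_id = p.id GROUP BY p.name

Result:
name    | COUNT(c.id)
--------+------------
Atwood  | 2          
Borges  | 3          
Le Guin | 0          
Tolkien | 2          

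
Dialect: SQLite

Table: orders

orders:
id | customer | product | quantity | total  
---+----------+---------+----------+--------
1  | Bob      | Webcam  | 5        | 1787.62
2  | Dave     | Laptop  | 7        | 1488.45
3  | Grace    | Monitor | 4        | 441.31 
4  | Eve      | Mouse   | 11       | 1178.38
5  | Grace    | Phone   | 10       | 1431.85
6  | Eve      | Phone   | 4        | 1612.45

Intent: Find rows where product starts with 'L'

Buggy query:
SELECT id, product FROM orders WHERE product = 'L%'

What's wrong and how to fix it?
Bug: Wildcards only work with LIKE; '=' treats '%' as a literal character

Fix: Use LIKE for wildcard pattern matching

Corrected query:
SELECT id, product FROM orders WHERE product LIKE 'L%'

Result:
id | product
---+--------
2  | Laptop 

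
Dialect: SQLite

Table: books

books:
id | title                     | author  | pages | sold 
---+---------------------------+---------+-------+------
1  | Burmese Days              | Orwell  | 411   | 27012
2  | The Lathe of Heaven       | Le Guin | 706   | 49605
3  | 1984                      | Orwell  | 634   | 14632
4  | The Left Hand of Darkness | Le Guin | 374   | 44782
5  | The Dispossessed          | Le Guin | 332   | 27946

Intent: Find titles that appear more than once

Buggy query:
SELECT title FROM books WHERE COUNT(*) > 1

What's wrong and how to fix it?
Bug: WHERE can't reference COUNT(*); aggregates are computed after WHERE

Fix: Group first, then use HAVING for the count condition

Corrected query:
SELECT title FROM books GROUP BY title HAVING COUNT(*) > 1

Result:
(no rows)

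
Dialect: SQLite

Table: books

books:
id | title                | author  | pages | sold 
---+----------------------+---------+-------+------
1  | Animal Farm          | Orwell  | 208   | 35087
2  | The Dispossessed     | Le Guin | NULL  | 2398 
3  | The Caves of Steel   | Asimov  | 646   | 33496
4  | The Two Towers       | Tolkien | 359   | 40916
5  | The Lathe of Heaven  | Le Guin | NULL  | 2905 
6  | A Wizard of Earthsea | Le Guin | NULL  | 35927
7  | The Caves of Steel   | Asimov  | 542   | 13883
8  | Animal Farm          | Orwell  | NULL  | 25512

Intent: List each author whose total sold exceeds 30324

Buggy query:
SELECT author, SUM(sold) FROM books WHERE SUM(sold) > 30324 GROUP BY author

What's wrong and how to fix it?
Bug: Aggregate functions cannot appear in a WHERE clause

Fix: Use HAVING (which filters groups after aggregation) instead of WHERE

Corrected query:
SELECT author, SUM(sold) FROM books GROUP BY author HAVING SUM(sold) > 30324

Result:
author  | SUM(sold)
--------+----------
Asimov  | 47379    
Le Guin | 41230    
Orwell  | 60599    
Tolkien | 40916    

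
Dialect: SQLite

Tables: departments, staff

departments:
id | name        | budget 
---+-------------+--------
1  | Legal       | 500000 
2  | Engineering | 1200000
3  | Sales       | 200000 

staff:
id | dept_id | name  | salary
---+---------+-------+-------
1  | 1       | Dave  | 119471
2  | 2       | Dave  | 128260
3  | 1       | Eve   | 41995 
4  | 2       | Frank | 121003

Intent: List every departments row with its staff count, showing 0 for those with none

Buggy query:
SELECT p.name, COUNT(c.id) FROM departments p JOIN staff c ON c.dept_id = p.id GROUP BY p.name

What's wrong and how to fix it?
Bug: INNER JOIN drops departments rows that have no matching staff rows

Fix: Use LEFT JOIN so parents without children still appear (COUNT(c.id) gives 0)

Corrected query:
SELECT p.name, COUNT(c.id) FROM departments p LEFT JOIN staff c ON c.dept_id = p.id GROUP BY p.name

Result:
name        | COUNT(c.id)
------------+------------
Engineering | 2          
Legal       | 2          
Sales       | 0          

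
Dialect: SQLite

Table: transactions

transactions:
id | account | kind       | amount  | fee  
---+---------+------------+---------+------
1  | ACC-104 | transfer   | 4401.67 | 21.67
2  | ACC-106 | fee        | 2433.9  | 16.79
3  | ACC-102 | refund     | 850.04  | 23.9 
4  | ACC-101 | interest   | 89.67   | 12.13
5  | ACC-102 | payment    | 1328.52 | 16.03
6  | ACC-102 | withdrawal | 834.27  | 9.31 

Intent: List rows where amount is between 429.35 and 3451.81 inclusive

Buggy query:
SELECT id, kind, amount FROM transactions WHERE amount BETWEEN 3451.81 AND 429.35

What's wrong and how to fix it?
Bug: BETWEEN expects the lower bound first; with 3451.81 AND 429.35 the range is empty

Fix: Write BETWEEN 429.35 AND 3451.81

Corrected query:
SELECT id, kind, amount FROM transactions WHERE amount BETWEEN 429.35 AND 3451.81

Result:
id | kind       | amount 
---+------------+--------
2  | fee        | 2433.9 
3  | refund     | 850.04 
5  | payment    | 1328.52
6  | withdrawal | 834.27 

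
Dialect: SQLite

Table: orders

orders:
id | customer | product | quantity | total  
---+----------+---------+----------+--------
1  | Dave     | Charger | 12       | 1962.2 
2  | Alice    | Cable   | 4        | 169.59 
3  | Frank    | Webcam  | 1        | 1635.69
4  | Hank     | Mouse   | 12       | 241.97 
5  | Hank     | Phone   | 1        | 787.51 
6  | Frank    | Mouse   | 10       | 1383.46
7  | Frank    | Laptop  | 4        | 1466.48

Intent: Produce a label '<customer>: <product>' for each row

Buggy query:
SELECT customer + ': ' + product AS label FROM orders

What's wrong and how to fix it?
Bug: '+' is numeric addition; on text columns SQLite converts them to 0 instead of concatenating

Fix: Replace + with || to concatenate text

Corrected query:
SELECT customer || ': ' || product AS label FROM orders

Result:
label        
-------------
Dave: Charger
Alice: Cable 
Frank: Webcam
Hank: Mouse  
Hank: Phone  
Frank: Mouse 
Frank: Laptop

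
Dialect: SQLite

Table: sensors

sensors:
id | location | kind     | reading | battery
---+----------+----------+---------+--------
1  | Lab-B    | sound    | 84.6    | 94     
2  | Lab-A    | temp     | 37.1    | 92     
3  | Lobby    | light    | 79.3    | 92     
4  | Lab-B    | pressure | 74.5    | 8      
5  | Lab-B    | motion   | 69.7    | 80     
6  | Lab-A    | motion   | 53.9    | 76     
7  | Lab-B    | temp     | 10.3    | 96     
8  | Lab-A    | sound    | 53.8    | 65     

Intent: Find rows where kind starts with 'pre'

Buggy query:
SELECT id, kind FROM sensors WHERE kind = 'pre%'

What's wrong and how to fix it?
Bug: '=' compares the literal string including the % character; pattern matching needs LIKE

Fix: Use LIKE for wildcard pattern matching

Corrected query:
SELECT id, kind FROM sensors WHERE kind LIKE 'pre%'

Result:
id | kind    
---+---------
4  | pressure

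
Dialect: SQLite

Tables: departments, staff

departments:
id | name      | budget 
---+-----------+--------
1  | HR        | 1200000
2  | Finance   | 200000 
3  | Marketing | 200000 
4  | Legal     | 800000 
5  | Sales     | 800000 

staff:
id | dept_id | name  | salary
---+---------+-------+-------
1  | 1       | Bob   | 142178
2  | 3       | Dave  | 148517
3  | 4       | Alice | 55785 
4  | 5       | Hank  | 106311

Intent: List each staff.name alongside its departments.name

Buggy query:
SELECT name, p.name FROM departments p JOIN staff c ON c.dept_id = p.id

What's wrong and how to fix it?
Bug: 'name' exists in both joined tables, so the database can't tell which one is meant

Fix: Qualify the column with its table alias (c.name)

Corrected query:
SELECT c.name, p.name FROM departments p JOIN staff c ON c.dept_id = p.id

Result:
name  | name     
------+----------
Bob   | HR       
Dave  | Marketing
Alice | Legal    
Hank  | Sales    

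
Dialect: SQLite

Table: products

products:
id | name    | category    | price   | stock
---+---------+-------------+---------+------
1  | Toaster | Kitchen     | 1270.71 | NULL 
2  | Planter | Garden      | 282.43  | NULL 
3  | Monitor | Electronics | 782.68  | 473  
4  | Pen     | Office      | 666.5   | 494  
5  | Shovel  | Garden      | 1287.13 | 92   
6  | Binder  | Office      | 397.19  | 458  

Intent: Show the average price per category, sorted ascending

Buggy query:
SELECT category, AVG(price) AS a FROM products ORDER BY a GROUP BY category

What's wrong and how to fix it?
Bug: ORDER BY appears before GROUP BY; SQL clause order requires GROUP BY first

Fix: Move ORDER BY to the end, after GROUP BY

Corrected query:
SELECT category, AVG(price) AS a FROM products GROUP BY category ORDER BY a

Result:
category    | a      
------------+--------
Office      | 531.845
Electronics | 782.68 
Garden      | 784.78 
Kitchen     | 1270.71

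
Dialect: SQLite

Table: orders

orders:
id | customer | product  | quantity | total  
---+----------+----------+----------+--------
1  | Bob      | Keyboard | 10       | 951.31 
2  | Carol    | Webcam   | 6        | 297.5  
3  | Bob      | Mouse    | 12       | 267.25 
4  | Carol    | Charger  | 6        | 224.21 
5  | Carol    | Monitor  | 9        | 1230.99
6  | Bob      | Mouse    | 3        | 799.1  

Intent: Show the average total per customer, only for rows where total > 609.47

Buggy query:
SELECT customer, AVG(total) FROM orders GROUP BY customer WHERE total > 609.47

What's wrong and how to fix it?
Bug: Row-level WHERE must come before GROUP BY in the clause order

Fix: Place WHERE between FROM and GROUP BY

Corrected query:
SELECT customer, AVG(total) FROM orders WHERE total > 609.47 GROUP BY customer

Result:
customer | AVG(total)
---------+-----------
Bob      | 875.205   
Carol    | 1230.99   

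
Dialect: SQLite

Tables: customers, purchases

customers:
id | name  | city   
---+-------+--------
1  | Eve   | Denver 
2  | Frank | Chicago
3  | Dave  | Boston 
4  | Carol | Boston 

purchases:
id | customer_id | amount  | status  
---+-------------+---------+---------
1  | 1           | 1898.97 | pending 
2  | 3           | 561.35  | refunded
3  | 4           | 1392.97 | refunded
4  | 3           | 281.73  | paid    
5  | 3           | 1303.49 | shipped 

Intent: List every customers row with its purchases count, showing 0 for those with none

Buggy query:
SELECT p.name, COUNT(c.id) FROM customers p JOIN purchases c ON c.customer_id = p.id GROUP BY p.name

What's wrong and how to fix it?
Bug: INNER JOIN drops customers rows that have no matching purchases rows

Fix: Switch to LEFT JOIN to retain unmatched parent rows

Corrected query:
SELECT p.name, COUNT(c.id) FROM customers p LEFT JOIN purchases c ON c.customer_id = p.id GROUP BY p.name

Result:
name  | COUNT(c.id)
------+------------
Carol | 1          
Dave  | 3          
Eve   | 1          
Frank | 0          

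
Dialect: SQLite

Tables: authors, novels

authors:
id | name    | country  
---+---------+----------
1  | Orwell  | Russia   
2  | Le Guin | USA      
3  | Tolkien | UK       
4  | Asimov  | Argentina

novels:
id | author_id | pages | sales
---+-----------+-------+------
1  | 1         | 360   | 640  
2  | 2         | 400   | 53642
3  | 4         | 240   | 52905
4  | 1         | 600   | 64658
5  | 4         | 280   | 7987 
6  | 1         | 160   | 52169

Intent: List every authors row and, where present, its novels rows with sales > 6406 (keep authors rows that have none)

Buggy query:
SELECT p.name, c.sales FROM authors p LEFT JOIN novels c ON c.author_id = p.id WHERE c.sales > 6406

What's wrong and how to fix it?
Bug: Filtering c.sales in WHERE discards the NULL rows produced by LEFT JOIN, turning it into an inner join

Fix: Put 'c.sales > 6406' in the JOIN's ON clause instead of WHERE

Corrected query:
SELECT p.name, c.sales FROM authors p LEFT JOIN novels c ON c.author_id = p.id AND c.sales > 6406

Result:
name    | sales
--------+------
Orwell  | 52169
Orwell  | 64658
Le Guin | 53642
Tolkien | NULL 
Asimov  | 7987 
Asimov  | 52905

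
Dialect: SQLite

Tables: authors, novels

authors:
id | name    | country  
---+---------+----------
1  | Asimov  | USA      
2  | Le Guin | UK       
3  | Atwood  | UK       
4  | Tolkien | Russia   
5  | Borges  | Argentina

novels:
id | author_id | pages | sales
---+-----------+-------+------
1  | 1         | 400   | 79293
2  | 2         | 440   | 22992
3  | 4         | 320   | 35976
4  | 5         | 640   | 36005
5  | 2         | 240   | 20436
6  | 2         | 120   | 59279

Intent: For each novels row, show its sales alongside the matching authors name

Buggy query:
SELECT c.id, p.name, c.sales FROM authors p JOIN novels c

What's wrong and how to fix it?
Bug: JOIN with no ON clause produces a cartesian product; every novels row pairs with every authors row

Fix: Specify the join condition linking the foreign key to the parent id

Corrected query:
SELECT c.id, p.name, c.sales FROM authors p JOIN novels c ON c.author_id = p.id

Result:
id | name    | sales
---+---------+------
1  | Asimov  | 79293
2  | Le Guin | 22992
3  | Tolkien | 35976
4  | Borges  | 36005
5  | Le Guin | 20436
6  | Le Guin | 59279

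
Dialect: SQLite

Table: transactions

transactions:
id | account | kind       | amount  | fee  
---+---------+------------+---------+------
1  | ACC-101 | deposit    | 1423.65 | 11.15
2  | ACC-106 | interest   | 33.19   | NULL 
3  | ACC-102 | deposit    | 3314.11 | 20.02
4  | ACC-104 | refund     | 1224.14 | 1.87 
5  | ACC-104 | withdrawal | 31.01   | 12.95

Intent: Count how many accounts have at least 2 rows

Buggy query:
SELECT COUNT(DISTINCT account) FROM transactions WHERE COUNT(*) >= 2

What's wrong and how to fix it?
Bug: WHERE filters individual rows, not groups, so a group-level COUNT is invalid there

Fix: Use a subquery that GROUPs and filters with HAVING, then count its rows

Corrected query:
SELECT COUNT(*) FROM (SELECT account FROM transactions GROUP BY account HAVING COUNT(*) >= 2)

Result:
COUNT(*)
--------
1       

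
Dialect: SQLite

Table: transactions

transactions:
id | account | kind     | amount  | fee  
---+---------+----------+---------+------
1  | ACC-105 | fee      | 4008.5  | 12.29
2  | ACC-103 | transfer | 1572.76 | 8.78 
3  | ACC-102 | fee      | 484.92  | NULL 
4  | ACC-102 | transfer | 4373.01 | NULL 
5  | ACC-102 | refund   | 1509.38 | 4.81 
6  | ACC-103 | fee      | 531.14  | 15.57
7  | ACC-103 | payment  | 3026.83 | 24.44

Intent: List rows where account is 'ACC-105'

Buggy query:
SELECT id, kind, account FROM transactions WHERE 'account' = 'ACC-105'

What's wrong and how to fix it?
Bug: Single quotes denote string literals in SQL; the column name is being compared as a constant string

Fix: Reference the column as account without single quotes

Corrected query:
SELECT id, kind, account FROM transactions WHERE account = 'ACC-105'

Result:
id | kind | account
---+------+--------
1  | fee  | ACC-105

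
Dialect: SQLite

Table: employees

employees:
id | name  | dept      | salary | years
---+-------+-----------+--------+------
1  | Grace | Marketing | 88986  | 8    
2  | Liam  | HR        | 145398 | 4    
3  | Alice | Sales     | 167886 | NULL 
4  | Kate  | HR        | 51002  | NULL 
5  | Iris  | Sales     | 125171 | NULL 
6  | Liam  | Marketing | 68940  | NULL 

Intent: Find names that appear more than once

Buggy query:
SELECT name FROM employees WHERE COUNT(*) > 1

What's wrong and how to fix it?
Bug: WHERE can't reference COUNT(*); aggregates are computed after WHERE

Fix: Group first, then use HAVING for the count condition

Corrected query:
SELECT name FROM employees GROUP BY name HAVING COUNT(*) > 1

Result:
name
----
Liam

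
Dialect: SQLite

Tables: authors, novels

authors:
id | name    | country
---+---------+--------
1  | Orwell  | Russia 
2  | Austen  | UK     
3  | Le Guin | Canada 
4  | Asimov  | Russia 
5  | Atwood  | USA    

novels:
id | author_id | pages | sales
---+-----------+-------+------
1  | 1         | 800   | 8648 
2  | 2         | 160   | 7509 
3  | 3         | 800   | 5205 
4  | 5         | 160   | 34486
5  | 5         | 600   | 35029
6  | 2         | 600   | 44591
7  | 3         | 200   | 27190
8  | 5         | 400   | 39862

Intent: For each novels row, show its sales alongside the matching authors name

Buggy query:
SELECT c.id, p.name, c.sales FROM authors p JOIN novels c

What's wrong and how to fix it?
Bug: Missing join condition: each novels row is matched to all authors rows instead of just its own

Fix: Add ON c.author_id = p.id to the JOIN

Corrected query:
SELECT c.id, p.name, c.sales FROM authors p JOIN novels c ON c.author_id = p.id

Result:
id | name    | sales
---+---------+------
1  | Orwell  | 8648 
2  | Austen  | 7509 
3  | Le Guin | 5205 
4  | Atwood  | 34486
5  | Atwood  | 35029
6  | Austen  | 44591
7  | Le Guin | 27190
8  | Atwood  | 39862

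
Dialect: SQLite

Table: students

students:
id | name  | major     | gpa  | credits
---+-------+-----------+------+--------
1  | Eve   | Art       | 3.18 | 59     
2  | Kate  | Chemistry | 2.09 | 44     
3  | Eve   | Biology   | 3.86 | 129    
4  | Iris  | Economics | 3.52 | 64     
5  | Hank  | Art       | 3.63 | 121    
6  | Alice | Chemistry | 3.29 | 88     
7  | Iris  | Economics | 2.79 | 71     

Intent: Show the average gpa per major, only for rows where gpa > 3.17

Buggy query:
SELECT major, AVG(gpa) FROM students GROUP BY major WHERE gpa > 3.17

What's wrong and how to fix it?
Bug: WHERE cannot follow GROUP BY

Fix: Place WHERE between FROM and GROUP BY

Corrected query:
SELECT major, AVG(gpa) FROM students WHERE gpa > 3.17 GROUP BY major

Result:
major     | AVG(gpa)
----------+---------
Art       | 3.405   
Biology   | 3.86    
Chemistry | 3.29    
Economics | 3.52    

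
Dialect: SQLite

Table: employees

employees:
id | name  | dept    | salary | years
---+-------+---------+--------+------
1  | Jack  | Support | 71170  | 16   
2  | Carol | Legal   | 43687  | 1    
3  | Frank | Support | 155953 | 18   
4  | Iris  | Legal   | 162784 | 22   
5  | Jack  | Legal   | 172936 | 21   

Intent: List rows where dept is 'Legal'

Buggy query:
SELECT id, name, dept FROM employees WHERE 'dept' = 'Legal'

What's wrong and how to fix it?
Bug: Single quotes denote string literals in SQL; the column name is being compared as a constant string

Fix: Reference the column as dept without single quotes

Corrected query:
SELECT id, name, dept FROM employees WHERE dept = 'Legal'

Result:
id | name  | dept 
---+-------+------
2  | Carol | Legal
4  | Iris  | Legal
5  | Jack  | Legal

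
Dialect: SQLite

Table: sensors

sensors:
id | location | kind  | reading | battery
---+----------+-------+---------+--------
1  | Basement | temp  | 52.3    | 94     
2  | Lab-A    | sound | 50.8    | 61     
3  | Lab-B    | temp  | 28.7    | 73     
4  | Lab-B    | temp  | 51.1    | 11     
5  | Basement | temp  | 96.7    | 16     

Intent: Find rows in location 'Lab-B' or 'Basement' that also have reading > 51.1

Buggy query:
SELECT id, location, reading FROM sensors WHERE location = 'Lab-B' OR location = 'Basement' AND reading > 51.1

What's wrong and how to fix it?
Bug: Without parentheses, AND is evaluated before OR, so the reading filter only applies to the 'Basement' branch

Fix: Group the OR with parentheses (or use IN), then AND the threshold

Corrected query:
SELECT id, location, reading FROM sensors WHERE (location = 'Lab-B' OR location = 'Basement') AND reading > 51.1

Result:
id | location | reading
---+----------+--------
1  | Basement | 52.3   
5  | Basement | 96.7   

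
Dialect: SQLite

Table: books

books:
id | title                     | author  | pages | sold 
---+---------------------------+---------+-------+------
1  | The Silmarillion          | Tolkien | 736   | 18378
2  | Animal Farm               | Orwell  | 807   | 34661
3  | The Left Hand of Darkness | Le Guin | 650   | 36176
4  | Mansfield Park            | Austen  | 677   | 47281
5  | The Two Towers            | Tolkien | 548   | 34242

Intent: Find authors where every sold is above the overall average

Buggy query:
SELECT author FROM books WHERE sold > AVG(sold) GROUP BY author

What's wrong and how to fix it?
Bug: WHERE evaluates per row before aggregation, so AVG() is unavailable

Fix: Compute the overall average in a scalar subquery and compare each group's MIN against it in HAVING

Corrected query:
SELECT author FROM books GROUP BY author HAVING MIN(sold) > (SELECT AVG(sold) FROM books)

Result:
author 
-------
Austen 
Le Guin
Orwell 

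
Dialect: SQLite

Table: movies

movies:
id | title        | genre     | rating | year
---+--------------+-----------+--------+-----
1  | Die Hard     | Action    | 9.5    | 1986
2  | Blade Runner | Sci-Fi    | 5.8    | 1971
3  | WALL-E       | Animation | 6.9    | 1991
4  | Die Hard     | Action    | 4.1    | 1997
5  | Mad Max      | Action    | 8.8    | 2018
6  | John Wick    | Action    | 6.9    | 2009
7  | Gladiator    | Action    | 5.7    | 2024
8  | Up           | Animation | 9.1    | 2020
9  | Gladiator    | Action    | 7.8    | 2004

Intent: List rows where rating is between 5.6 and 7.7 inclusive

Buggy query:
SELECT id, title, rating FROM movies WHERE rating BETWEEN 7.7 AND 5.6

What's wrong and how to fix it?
Bug: BETWEEN expects the lower bound first; with 7.7 AND 5.6 the range is empty

Fix: Write BETWEEN 5.6 AND 7.7

Corrected query:
SELECT id, title, rating FROM movies WHERE rating BETWEEN 5.6 AND 7.7

Result:
id | title        | rating
---+--------------+-------
2  | Blade Runner | 5.8   
3  | WALL-E       | 6.9   
6  | John Wick    | 6.9   
7  | Gladiator    | 5.7   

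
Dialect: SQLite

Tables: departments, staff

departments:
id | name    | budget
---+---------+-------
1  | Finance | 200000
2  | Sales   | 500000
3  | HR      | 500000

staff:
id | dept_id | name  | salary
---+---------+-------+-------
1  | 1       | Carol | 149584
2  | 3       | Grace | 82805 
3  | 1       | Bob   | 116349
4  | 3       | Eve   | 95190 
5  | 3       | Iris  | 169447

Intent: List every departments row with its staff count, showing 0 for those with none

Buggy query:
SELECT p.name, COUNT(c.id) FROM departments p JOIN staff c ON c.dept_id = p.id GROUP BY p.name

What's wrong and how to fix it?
Bug: INNER JOIN drops departments rows that have no matching staff rows

Fix: Switch to LEFT JOIN to retain unmatched parent rows

Corrected query:
SELECT p.name, COUNT(c.id) FROM departments p LEFT JOIN staff c ON c.dept_id = p.id GROUP BY p.name

Result:
name    | COUNT(c.id)
--------+------------
Finance | 2          
HR      | 3          
Sales   | 0          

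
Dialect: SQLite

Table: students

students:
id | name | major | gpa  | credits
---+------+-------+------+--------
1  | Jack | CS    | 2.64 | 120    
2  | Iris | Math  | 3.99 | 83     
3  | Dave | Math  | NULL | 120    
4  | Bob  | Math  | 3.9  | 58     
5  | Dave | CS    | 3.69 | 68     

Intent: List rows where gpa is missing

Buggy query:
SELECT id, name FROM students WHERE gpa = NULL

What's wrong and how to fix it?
Bug: '= NULL' is always unknown in SQL three-valued logic, so no rows match

Fix: Replace '= NULL' with 'IS NULL'

Corrected query:
SELECT id, name FROM students WHERE gpa IS NULL

Result:
id | name
---+-----
3  | Dave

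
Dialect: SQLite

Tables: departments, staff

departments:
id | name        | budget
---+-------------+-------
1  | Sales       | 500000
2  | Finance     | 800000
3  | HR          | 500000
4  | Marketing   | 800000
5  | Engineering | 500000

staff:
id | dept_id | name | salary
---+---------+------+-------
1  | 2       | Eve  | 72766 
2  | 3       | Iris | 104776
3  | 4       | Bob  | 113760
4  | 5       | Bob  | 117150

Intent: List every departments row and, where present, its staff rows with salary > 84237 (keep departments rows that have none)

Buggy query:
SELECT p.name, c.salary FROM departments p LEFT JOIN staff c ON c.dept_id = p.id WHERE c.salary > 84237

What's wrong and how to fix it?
Bug: A WHERE condition on the right-hand table after LEFT JOIN drops unmatched parents

Fix: Put 'c.salary > 84237' in the JOIN's ON clause instead of WHERE

Corrected query:
SELECT p.name, c.salary FROM departments p LEFT JOIN staff c ON c.dept_id = p.id AND c.salary > 84237

Result:
name        | salary
------------+-------
Sales       | NULL  
Finance     | NULL  
HR          | 104776
Marketing   | 113760
Engineering | 117150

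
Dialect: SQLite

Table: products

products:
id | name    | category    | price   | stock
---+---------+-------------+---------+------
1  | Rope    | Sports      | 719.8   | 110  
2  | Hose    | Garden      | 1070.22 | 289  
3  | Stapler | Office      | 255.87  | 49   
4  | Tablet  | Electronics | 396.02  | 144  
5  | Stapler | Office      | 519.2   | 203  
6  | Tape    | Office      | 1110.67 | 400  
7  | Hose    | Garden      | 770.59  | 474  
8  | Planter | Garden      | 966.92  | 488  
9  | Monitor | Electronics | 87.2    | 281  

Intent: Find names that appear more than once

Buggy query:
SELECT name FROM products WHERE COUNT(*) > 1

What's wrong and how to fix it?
Bug: COUNT(*) is an aggregate and cannot be used in WHERE

Fix: GROUP BY name, then filter groups with HAVING COUNT(*) > 1

Corrected query:
SELECT name FROM products GROUP BY name HAVING COUNT(*) > 1

Result:
name   
-------
Hose   
Stapler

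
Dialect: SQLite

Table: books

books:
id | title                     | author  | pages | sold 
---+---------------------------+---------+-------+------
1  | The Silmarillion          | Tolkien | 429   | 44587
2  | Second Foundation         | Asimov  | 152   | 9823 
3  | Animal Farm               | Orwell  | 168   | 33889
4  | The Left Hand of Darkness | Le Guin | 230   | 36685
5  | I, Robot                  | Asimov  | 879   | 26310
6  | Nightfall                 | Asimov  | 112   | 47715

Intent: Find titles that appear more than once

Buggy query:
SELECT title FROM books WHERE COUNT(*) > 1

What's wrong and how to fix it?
Bug: WHERE can't reference COUNT(*); aggregates are computed after WHERE

Fix: GROUP BY title, then filter groups with HAVING COUNT(*) > 1

Corrected query:
SELECT title FROM books GROUP BY title HAVING COUNT(*) > 1

Result:
(no rows)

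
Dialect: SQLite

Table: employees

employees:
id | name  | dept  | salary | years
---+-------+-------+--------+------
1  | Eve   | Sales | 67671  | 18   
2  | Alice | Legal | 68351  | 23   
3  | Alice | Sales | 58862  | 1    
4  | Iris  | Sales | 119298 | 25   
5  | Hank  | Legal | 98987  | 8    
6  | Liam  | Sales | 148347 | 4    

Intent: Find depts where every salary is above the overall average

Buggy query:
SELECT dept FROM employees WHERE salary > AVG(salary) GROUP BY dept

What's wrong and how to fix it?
Bug: AVG() is an aggregate; it can't sit directly in WHERE

Fix: Use a subquery for AVG and a HAVING MIN(...) filter so the condition holds for every row in the group

Corrected query:
SELECT dept FROM employees GROUP BY dept HAVING MIN(salary) > (SELECT AVG(salary) FROM employees)

Result:
(no rows)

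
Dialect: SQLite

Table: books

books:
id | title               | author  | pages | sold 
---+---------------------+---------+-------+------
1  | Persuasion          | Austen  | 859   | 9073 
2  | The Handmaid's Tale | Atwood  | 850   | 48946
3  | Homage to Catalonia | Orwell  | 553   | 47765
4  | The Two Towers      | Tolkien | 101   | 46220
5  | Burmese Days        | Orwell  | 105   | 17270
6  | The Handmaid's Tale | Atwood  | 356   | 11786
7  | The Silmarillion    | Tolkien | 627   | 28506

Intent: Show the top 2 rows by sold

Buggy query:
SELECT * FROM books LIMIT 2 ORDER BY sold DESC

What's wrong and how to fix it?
Bug: LIMIT must come after ORDER BY

Fix: Swap the clauses: ORDER BY first, then LIMIT

Corrected query:
SELECT * FROM books ORDER BY sold DESC LIMIT 2

Result:
id | title               | author | pages | sold 
---+---------------------+--------+-------+------
2  | The Handmaid's Tale | Atwood | 850   | 48946
3  | Homage to Catalonia | Orwell | 553   | 47765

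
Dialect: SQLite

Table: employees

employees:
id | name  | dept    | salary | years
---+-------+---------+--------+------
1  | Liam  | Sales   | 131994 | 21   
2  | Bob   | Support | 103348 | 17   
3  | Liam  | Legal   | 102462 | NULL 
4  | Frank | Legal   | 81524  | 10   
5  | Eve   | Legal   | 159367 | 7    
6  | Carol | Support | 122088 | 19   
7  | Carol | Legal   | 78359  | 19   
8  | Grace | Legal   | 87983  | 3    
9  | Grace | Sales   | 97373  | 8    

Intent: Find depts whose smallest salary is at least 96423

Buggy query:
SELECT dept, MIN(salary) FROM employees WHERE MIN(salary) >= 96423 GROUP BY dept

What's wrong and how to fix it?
Bug: Aggregates like MIN are computed per group after WHERE runs

Fix: Replace WHERE with HAVING after the GROUP BY

Corrected query:
SELECT dept, MIN(salary) FROM employees GROUP BY dept HAVING MIN(salary) >= 96423

Result:
dept    | MIN(salary)
--------+------------
Sales   | 97373      
Support | 103348     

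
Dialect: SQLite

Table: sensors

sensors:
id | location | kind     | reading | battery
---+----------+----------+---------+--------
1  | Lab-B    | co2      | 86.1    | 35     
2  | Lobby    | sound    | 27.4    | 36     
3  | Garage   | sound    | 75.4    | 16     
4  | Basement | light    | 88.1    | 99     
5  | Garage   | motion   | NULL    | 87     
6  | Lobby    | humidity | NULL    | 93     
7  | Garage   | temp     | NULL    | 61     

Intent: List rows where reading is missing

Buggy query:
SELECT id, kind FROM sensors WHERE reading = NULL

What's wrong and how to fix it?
Bug: '= NULL' is always unknown in SQL three-valued logic, so no rows match

Fix: Use IS NULL to test for NULL

Corrected query:
SELECT id, kind FROM sensors WHERE reading IS NULL

Result:
id | kind    
---+---------
5  | motion  
6  | humidity
7  | temp    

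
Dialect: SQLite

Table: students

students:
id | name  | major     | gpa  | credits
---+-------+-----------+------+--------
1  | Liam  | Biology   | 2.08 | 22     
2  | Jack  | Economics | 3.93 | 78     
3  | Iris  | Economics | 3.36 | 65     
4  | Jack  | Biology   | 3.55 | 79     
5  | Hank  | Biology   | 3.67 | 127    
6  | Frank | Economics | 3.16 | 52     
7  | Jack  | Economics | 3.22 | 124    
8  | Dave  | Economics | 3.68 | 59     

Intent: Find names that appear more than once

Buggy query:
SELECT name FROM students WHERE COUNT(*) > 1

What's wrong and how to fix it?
Bug: WHERE can't reference COUNT(*); aggregates are computed after WHERE

Fix: Group first, then use HAVING for the count condition

Corrected query:
SELECT name FROM students GROUP BY name HAVING COUNT(*) > 1

Result:
name
----
Jack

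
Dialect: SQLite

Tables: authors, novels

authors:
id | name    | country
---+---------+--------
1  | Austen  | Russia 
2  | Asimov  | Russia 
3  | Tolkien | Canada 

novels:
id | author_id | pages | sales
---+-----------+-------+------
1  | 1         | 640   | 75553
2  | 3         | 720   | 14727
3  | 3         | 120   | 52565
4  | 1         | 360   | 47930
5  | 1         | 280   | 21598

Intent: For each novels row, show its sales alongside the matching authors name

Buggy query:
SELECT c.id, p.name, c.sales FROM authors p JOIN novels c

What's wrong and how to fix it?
Bug: JOIN with no ON clause produces a cartesian product; every novels row pairs with every authors row

Fix: Specify the join condition linking the foreign key to the parent id

Corrected query:
SELECT c.id, p.name, c.sales FROM authors p JOIN novels c ON c.author_id = p.id

Result:
id | name    | sales
---+---------+------
1  | Austen  | 75553
2  | Tolkien | 14727
3  | Tolkien | 52565
4  | Austen  | 47930
5  | Austen  | 21598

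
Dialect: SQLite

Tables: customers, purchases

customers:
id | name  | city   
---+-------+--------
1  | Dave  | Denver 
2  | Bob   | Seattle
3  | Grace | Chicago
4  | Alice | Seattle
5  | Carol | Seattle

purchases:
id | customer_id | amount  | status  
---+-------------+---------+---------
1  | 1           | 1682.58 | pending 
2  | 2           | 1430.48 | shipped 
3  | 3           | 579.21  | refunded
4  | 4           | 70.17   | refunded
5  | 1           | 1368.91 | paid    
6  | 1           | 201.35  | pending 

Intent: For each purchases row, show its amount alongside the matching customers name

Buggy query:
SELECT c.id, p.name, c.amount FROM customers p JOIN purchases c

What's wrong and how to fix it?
Bug: Missing join condition: each purchases row is matched to all customers rows instead of just its own

Fix: Specify the join condition linking the foreign key to the parent id

Corrected query:
SELECT c.id, p.name, c.amount FROM customers p JOIN purchases c ON c.customer_id = p.id

Result:
id | name  | amount 
---+-------+--------
1  | Dave  | 1682.58
2  | Bob   | 1430.48
3  | Grace | 579.21 
4  | Alice | 70.17  
5  | Dave  | 1368.91
6  | Dave  | 201.35 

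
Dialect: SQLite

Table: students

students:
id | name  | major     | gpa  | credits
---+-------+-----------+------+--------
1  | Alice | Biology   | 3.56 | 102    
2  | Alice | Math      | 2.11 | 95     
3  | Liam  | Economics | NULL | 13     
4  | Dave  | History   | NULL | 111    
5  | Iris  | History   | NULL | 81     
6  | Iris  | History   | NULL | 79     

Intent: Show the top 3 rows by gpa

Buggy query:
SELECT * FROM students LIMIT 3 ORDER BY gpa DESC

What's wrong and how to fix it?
Bug: LIMIT must come after ORDER BY

Fix: Swap the clauses: ORDER BY first, then LIMIT

Corrected query:
SELECT * FROM students ORDER BY gpa DESC LIMIT 3

Result:
id | name  | major     | gpa  | credits
---+-------+-----------+------+--------
1  | Alice | Biology   | 3.56 | 102    
2  | Alice | Math      | 2.11 | 95     
3  | Liam  | Economics | NULL | 13     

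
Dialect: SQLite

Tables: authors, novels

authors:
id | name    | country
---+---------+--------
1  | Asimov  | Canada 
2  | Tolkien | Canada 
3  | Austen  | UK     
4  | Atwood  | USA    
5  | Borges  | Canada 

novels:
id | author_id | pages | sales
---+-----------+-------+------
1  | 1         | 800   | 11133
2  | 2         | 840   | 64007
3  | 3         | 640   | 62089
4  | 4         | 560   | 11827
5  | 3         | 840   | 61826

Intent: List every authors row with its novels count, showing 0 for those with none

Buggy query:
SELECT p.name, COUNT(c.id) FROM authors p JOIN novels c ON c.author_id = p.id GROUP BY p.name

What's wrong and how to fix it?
Bug: An inner join excludes parents with zero children

Fix: Switch to LEFT JOIN to retain unmatched parent rows

Corrected query:
SELECT p.name, COUNT(c.id) FROM authors p LEFT JOIN novels c ON c.author_id = p.id GROUP BY p.name

Result:
name    | COUNT(c.id)
--------+------------
Asimov  | 1          
Atwood  | 1          
Austen  | 2          
Borges  | 0          
Tolkien | 1          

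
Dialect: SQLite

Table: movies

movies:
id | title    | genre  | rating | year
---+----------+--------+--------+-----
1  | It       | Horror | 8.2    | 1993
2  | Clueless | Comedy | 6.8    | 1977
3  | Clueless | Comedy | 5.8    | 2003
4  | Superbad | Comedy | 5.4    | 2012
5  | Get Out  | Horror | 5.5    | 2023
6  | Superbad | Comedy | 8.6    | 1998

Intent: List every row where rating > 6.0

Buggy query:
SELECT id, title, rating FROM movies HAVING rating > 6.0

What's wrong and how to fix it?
Bug: HAVING filters the output of aggregation, but this query has no GROUP BY and no aggregate functions, so SQLite rejects it (HAVING clause on a non-aggregate query); the condition here is per row

Fix: Replace HAVING with WHERE since the condition applies to individual rows

Corrected query:
SELECT id, title, rating FROM movies WHERE rating > 6.0

Result:
id | title    | rating
---+----------+-------
1  | It       | 8.2   
2  | Clueless | 6.8   
6  | Superbad | 8.6   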